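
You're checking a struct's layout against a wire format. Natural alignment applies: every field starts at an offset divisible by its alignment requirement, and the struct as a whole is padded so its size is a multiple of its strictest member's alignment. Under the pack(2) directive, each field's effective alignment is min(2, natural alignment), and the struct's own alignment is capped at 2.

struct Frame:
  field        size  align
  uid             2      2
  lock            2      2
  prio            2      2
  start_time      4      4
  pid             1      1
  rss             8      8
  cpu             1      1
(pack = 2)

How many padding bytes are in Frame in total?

2

uid at 0 (size 2, align 2) → ends 2
lock at 2 (size 2, align 2) → ends 4
prio at 4 (size 2, align 2) → ends 6
start_time at 6 (size 4, align 2) → ends 10
pid at 10 (size 1, align 1) → ends 11
pad 1 to align 2 for rss
rss at 12 (size 8, align 2) → ends 20
cpu at 20 (size 1, align 1) → ends 21
tail pad 1 to reach multiple of 2
total 22 bytes, alignment 2
data bytes 20, size 22 → padding 2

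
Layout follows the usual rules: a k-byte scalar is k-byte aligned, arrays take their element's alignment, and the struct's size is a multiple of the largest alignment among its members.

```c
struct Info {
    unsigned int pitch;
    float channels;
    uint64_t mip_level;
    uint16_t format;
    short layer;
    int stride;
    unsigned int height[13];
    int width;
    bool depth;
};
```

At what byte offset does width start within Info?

76

pitch at 0 (size 4, align 4) → ends 4
channels at 4 (size 4, align 4) → ends 8
mip_level at 8 (size 8, align 8) → ends 16
format at 16 (size 2, align 2) → ends 18
layer at 18 (size 2, align 2) → ends 20
stride at 20 (size 4, align 4) → ends 24
height at 24 (size 52, align 4) → ends 76
width at 76 (size 4, align 4) → ends 80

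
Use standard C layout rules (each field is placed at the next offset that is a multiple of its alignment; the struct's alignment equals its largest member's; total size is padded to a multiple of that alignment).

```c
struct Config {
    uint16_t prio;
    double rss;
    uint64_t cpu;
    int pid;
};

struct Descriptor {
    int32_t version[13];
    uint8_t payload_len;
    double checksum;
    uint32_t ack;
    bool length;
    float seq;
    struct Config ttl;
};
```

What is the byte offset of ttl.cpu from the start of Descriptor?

96

Config: 0..2  prio  (2B, 2-aligned); 2..8  -- padding (6B); 8..16  rss  (8B, 8-aligned); 16..24  cpu  (8B, 8-aligned); 24..28  pid  (4B, 4-aligned); 28..32  -- tail padding (4B); sizeof = 32, alignof = 8
0..52  version  (52B, 4-aligned)
52..53  payload_len  (1B, 1-aligned)
53..56  -- padding (3B)
56..64  checksum  (8B, 8-aligned)
64..68  ack  (4B, 4-aligned)
68..69  length  (1B, 1-aligned)
69..72  -- padding (3B)
72..76  seq  (4B, 4-aligned)
76..80  -- padding (4B)
80..112  ttl  (32B, 8-aligned)
within Config: cpu at 16
80 + 16 = 96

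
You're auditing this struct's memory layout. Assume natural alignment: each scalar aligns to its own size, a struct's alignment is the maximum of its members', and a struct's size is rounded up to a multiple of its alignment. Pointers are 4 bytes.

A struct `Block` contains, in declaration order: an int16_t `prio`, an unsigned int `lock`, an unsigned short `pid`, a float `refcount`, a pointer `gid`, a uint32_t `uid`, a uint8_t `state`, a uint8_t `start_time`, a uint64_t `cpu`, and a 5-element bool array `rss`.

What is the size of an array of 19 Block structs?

912

prio at 0 (size 2, align 2) → ends 2
pad 2 to align 4 for lock
lock at 4 (size 4, align 4) → ends 8
pid at 8 (size 2, align 2) → ends 10
pad 2 to align 4 for refcount
refcount at 12 (size 4, align 4) → ends 16
gid at 16 (size 4, align 4) → ends 20
uid at 20 (size 4, align 4) → ends 24
state at 24 (size 1, align 1) → ends 25
start_time at 25 (size 1, align 1) → ends 26
pad 6 to align 8 for cpu
cpu at 32 (size 8, align 8) → ends 40
rss at 40 (size 5, align 1) → ends 45
tail pad 3 to reach multiple of 8
total 48 bytes, alignment 8
array of 19: 19 × 48 = 912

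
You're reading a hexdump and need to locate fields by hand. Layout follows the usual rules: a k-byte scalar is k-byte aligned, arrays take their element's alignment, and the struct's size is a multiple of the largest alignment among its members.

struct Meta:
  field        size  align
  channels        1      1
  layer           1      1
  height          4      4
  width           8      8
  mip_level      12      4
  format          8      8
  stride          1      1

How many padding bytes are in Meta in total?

13

0..1  channels  (1B, 1-aligned)
1..2  layer  (1B, 1-aligned)
2..4  -- padding (2B)
4..8  height  (4B, 4-aligned)
8..16  width  (8B, 8-aligned)
16..28  mip_level  (12B, 4-aligned)
28..32  -- padding (4B)
32..40  format  (8B, 8-aligned)
40..41  stride  (1B, 1-aligned)
41..48  -- tail padding (7B)
sizeof = 48, alignof = 8
data bytes 35, size 48 → padding 13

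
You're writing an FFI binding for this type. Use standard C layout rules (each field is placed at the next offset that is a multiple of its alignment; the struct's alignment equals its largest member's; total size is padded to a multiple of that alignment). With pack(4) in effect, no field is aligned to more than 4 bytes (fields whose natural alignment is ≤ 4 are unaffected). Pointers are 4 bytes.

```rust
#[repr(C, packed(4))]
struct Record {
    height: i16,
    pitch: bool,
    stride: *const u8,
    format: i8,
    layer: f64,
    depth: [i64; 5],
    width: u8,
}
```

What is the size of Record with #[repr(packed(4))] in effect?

0..2  height  (2B, 2-aligned)
2..3  pitch  (1B, 1-aligned)
3..4  -- padding (1B)
4..8  stride  (4B, 4-aligned)
8..9  format  (1B, 1-aligned)
9..12  -- padding (3B)
12..20  layer  (8B, 4-aligned)
20..60  depth  (40B, 4-aligned)
60..61  width  (1B, 1-aligned)
61..64  -- tail padding (3B)
sizeof = 64, alignof = 4

64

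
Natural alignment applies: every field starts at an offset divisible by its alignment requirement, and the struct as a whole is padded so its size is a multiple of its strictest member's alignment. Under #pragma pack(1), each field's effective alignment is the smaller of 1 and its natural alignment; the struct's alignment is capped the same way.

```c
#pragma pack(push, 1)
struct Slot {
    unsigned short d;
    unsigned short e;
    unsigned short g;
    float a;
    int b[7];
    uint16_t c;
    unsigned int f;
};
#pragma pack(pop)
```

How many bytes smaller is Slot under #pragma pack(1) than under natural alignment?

natural layout:
  0..2  d  (2B, 2-aligned)
  2..4  e  (2B, 2-aligned)
  4..6  g  (2B, 2-aligned)
  6..8  -- padding (2B)
  8..12  a  (4B, 4-aligned)
  12..40  b  (28B, 4-aligned)
  40..42  c  (2B, 2-aligned)
  42..44  -- padding (2B)
  44..48  f  (4B, 4-aligned)
  sizeof = 48, alignof = 4
packed(1) layout:
  0..2  d  (2B, 1-aligned)
  2..4  e  (2B, 1-aligned)
  4..6  g  (2B, 1-aligned)
  6..10  a  (4B, 1-aligned)
  10..38  b  (28B, 1-aligned)
  38..40  c  (2B, 1-aligned)
  40..44  f  (4B, 1-aligned)
  sizeof = 44, alignof = 1
48 − 44 = 4

4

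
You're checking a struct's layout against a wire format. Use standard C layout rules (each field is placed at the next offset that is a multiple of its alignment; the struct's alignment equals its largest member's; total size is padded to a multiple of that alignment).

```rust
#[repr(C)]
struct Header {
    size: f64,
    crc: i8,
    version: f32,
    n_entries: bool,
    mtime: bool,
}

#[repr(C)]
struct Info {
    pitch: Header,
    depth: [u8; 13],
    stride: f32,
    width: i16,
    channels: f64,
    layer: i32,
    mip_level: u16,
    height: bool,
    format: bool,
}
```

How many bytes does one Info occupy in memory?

64 bytes

Header: 0..8  size  (8B, 8-aligned); 8..9  crc  (1B, 1-aligned); 9..12  -- padding (3B); 12..16  version  (4B, 4-aligned); 16..17  n_entries  (1B, 1-aligned); 17..18  mtime  (1B, 1-aligned); 18..24  -- tail padding (6B); sizeof = 24, alignof = 8
0..24  pitch  (24B, 8-aligned)
24..37  depth  (13B, 1-aligned)
37..40  -- padding (3B)
40..44  stride  (4B, 4-aligned)
44..46  width  (2B, 2-aligned)
46..48  -- padding (2B)
48..56  channels  (8B, 8-aligned)
56..60  layer  (4B, 4-aligned)
60..62  mip_level  (2B, 2-aligned)
62..63  height  (1B, 1-aligned)
63..64  format  (1B, 1-aligned)
sizeof = 64, alignof = 8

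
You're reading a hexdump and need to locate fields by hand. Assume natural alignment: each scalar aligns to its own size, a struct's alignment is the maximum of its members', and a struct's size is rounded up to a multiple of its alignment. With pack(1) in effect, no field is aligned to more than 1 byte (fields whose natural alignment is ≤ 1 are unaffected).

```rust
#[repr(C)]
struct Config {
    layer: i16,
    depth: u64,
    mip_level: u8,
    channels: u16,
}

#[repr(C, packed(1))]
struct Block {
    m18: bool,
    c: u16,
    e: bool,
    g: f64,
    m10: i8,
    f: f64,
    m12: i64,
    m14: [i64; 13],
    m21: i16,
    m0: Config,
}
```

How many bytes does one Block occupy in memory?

159 bytes

Config: @0: layer [2B, align 2] → 2; +6 pad (align 8); @8: depth [8B, align 8] → 16; @16: mip_level [1B, align 1] → 17; +1 pad (align 2); @18: channels [2B, align 2] → 20; +4 tail pad (align 8); size 24, align 8
@0: m18 [1B, align 1] → 1
@1: c [2B, align 1] → 3
@3: e [1B, align 1] → 4
@4: g [8B, align 1] → 12
@12: m10 [1B, align 1] → 13
@13: f [8B, align 1] → 21
@21: m12 [8B, align 1] → 29
@29: m14 [104B, align 1] → 133
@133: m21 [2B, align 1] → 135
@135: m0 [24B, align 1] → 159
size 159, align 1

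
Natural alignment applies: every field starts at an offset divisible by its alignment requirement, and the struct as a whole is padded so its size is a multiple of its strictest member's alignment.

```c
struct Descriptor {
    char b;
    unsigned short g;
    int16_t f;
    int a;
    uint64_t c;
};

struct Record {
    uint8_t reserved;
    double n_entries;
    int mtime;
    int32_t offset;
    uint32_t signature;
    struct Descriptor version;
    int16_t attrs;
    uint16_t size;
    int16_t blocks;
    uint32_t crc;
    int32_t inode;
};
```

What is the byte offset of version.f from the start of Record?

Descriptor: @0: b [1B, align 1] → 1; +1 pad (align 2); @2: g [2B, align 2] → 4; @4: f [2B, align 2] → 6; +2 pad (align 4); @8: a [4B, align 4] → 12; +4 pad (align 8); @16: c [8B, align 8] → 24; size 24, align 8
@0: reserved [1B, align 1] → 1
+7 pad (align 8)
@8: n_entries [8B, align 8] → 16
@16: mtime [4B, align 4] → 20
@20: offset [4B, align 4] → 24
@24: signature [4B, align 4] → 28
+4 pad (align 8)
@32: version [24B, align 8] → 56
within Descriptor: f at 4
32 + 4 = 36

36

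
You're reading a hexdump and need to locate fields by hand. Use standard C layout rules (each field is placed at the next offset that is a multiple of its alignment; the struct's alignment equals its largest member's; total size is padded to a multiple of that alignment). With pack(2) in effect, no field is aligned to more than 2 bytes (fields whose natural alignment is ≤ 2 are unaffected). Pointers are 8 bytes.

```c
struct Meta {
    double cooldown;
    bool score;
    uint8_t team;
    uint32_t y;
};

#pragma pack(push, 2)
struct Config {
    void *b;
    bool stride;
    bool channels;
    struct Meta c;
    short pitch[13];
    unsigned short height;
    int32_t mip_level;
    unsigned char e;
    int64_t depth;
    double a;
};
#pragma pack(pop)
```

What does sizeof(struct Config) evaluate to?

76 bytes

Meta: @0: cooldown [8B, align 8] → 8; @8: score [1B, align 1] → 9; @9: team [1B, align 1] → 10; +2 pad (align 4); @12: y [4B, align 4] → 16; size 16, align 8
@0: b [8B, align 2] → 8
@8: stride [1B, align 1] → 9
@9: channels [1B, align 1] → 10
@10: c [16B, align 2] → 26
@26: pitch [26B, align 2] → 52
@52: height [2B, align 2] → 54
@54: mip_level [4B, align 2] → 58
@58: e [1B, align 1] → 59
+1 pad (align 2)
@60: depth [8B, align 2] → 68
@68: a [8B, align 2] → 76
size 76, align 2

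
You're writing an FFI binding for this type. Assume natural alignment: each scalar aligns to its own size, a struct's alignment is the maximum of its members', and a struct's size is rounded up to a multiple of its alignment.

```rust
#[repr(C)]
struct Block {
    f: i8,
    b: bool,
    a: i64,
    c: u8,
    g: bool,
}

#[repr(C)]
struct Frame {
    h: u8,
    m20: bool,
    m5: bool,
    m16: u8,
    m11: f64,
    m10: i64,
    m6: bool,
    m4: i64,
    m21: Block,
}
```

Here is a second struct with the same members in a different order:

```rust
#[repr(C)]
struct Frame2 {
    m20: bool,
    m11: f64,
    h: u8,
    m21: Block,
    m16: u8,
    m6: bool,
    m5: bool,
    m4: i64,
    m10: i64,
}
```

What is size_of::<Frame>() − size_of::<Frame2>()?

-8

Block: 0..1  f  (1B, 1-aligned); 1..2  b  (1B, 1-aligned); 2..8  -- padding (6B); 8..16  a  (8B, 8-aligned); 16..17  c  (1B, 1-aligned); 17..18  g  (1B, 1-aligned); 18..24  -- tail padding (6B); sizeof = 24, alignof = 8
0..1  h  (1B, 1-aligned)
1..2  m20  (1B, 1-aligned)
2..3  m5  (1B, 1-aligned)
3..4  m16  (1B, 1-aligned)
4..8  -- padding (4B)
8..16  m11  (8B, 8-aligned)
16..24  m10  (8B, 8-aligned)
24..25  m6  (1B, 1-aligned)
25..32  -- padding (7B)
32..40  m4  (8B, 8-aligned)
40..64  m21  (24B, 8-aligned)
sizeof = 64, alignof = 8
— Frame2 —
0..1  m20  (1B, 1-aligned)
1..8  -- padding (7B)
8..16  m11  (8B, 8-aligned)
16..17  h  (1B, 1-aligned)
17..24  -- padding (7B)
24..48  m21  (24B, 8-aligned)
48..49  m16  (1B, 1-aligned)
49..50  m6  (1B, 1-aligned)
50..51  m5  (1B, 1-aligned)
51..56  -- padding (5B)
56..64  m4  (8B, 8-aligned)
64..72  m10  (8B, 8-aligned)
sizeof = 72, alignof = 8
64 − 72 = -8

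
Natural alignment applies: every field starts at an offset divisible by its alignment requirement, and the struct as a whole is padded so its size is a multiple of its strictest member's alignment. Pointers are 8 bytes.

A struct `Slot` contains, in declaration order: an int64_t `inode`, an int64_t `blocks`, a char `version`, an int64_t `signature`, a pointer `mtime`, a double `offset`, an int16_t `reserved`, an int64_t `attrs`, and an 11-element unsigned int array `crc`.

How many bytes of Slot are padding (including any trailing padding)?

inode at 0 (size 8, align 8) → ends 8
blocks at 8 (size 8, align 8) → ends 16
version at 16 (size 1, align 1) → ends 17
pad 7 to align 8 for signature
signature at 24 (size 8, align 8) → ends 32
mtime at 32 (size 8, align 8) → ends 40
offset at 40 (size 8, align 8) → ends 48
reserved at 48 (size 2, align 2) → ends 50
pad 6 to align 8 for attrs
attrs at 56 (size 8, align 8) → ends 64
crc at 64 (size 44, align 4) → ends 108
tail pad 4 to reach multiple of 8
total 112 bytes, alignment 8
data bytes 95, size 112 → padding 17

17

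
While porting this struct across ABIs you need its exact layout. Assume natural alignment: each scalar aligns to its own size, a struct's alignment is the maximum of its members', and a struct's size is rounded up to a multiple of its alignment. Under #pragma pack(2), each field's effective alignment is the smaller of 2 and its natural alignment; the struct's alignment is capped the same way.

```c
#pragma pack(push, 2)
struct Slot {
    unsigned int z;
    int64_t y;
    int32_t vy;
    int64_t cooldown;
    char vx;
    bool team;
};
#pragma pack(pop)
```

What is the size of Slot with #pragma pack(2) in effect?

z at 0 (size 4, align 2) → ends 4
y at 4 (size 8, align 2) → ends 12
vy at 12 (size 4, align 2) → ends 16
cooldown at 16 (size 8, align 2) → ends 24
vx at 24 (size 1, align 1) → ends 25
team at 25 (size 1, align 1) → ends 26
total 26 bytes, alignment 2

26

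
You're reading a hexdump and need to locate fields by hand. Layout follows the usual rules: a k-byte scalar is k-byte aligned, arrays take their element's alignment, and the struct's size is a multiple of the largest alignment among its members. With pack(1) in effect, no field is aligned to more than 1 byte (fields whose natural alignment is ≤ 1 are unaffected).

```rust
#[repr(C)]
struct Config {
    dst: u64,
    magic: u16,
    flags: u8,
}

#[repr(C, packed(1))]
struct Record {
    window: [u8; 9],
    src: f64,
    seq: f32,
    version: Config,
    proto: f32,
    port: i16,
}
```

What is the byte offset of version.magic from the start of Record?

Config: dst at 0 (size 8, align 8) → ends 8; magic at 8 (size 2, align 2) → ends 10; flags at 10 (size 1, align 1) → ends 11; tail pad 5 to reach multiple of 8; total 16 bytes, alignment 8
window at 0 (size 9, align 1) → ends 9
src at 9 (size 8, align 1) → ends 17
seq at 17 (size 4, align 1) → ends 21
version at 21 (size 16, align 1) → ends 37
within Config: magic at 8
21 + 8 = 29

29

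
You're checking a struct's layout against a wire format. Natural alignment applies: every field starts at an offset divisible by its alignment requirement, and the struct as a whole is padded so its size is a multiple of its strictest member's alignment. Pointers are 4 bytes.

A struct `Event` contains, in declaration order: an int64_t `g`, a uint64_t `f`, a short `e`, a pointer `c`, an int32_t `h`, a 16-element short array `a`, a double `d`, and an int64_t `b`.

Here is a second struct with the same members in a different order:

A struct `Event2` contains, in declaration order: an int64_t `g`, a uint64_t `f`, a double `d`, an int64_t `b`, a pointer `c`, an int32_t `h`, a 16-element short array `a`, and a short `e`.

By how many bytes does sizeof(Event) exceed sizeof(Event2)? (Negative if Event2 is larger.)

0

0..8  g  (8B, 8-aligned)
8..16  f  (8B, 8-aligned)
16..18  e  (2B, 2-aligned)
18..20  -- padding (2B)
20..24  c  (4B, 4-aligned)
24..28  h  (4B, 4-aligned)
28..60  a  (32B, 2-aligned)
60..64  -- padding (4B)
64..72  d  (8B, 8-aligned)
72..80  b  (8B, 8-aligned)
sizeof = 80, alignof = 8
— Event2 —
0..8  g  (8B, 8-aligned)
8..16  f  (8B, 8-aligned)
16..24  d  (8B, 8-aligned)
24..32  b  (8B, 8-aligned)
32..36  c  (4B, 4-aligned)
36..40  h  (4B, 4-aligned)
40..72  a  (32B, 2-aligned)
72..74  e  (2B, 2-aligned)
74..80  -- tail padding (6B)
sizeof = 80, alignof = 8
80 − 80 = 0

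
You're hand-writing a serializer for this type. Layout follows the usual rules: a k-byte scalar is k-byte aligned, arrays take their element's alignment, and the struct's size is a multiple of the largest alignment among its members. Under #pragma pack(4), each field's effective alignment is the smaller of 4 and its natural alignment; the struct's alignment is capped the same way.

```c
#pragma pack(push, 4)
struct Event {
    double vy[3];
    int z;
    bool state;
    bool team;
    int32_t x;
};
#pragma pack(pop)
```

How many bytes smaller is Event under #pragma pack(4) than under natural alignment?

natural layout:
  @0: vy [24B, align 8] → 24
  @24: z [4B, align 4] → 28
  @28: state [1B, align 1] → 29
  @29: team [1B, align 1] → 30
  +2 pad (align 4)
  @32: x [4B, align 4] → 36
  +4 tail pad (align 8)
  size 40, align 8
packed(4) layout:
  @0: vy [24B, align 4] → 24
  @24: z [4B, align 4] → 28
  @28: state [1B, align 1] → 29
  @29: team [1B, align 1] → 30
  +2 pad (align 4)
  @32: x [4B, align 4] → 36
  size 36, align 4
40 − 36 = 4

4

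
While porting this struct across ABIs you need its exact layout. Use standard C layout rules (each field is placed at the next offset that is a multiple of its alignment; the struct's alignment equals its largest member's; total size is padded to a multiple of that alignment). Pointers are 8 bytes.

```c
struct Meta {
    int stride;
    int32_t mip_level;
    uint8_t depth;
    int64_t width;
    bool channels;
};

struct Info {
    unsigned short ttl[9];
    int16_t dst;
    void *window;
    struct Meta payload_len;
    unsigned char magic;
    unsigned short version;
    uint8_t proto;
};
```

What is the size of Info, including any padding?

72

Meta: 0..4  stride  (4B, 4-aligned); 4..8  mip_level  (4B, 4-aligned); 8..9  depth  (1B, 1-aligned); 9..16  -- padding (7B); 16..24  width  (8B, 8-aligned); 24..25  channels  (1B, 1-aligned); 25..32  -- tail padding (7B); sizeof = 32, alignof = 8
0..18  ttl  (18B, 2-aligned)
18..20  dst  (2B, 2-aligned)
20..24  -- padding (4B)
24..32  window  (8B, 8-aligned)
32..64  payload_len  (32B, 8-aligned)
64..65  magic  (1B, 1-aligned)
65..66  -- padding (1B)
66..68  version  (2B, 2-aligned)
68..69  proto  (1B, 1-aligned)
69..72  -- tail padding (3B)
sizeof = 72, alignof = 8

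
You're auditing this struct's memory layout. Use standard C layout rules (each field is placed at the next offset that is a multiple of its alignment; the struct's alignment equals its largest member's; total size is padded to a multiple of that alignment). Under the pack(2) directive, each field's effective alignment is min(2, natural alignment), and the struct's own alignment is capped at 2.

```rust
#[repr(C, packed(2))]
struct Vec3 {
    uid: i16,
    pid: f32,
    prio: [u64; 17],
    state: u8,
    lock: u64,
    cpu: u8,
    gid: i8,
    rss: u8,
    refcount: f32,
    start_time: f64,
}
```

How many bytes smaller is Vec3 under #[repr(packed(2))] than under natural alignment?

8

natural layout:
  @0: uid [2B, align 2] → 2
  +2 pad (align 4)
  @4: pid [4B, align 4] → 8
  @8: prio [136B, align 8] → 144
  @144: state [1B, align 1] → 145
  +7 pad (align 8)
  @152: lock [8B, align 8] → 160
  @160: cpu [1B, align 1] → 161
  @161: gid [1B, align 1] → 162
  @162: rss [1B, align 1] → 163
  +1 pad (align 4)
  @164: refcount [4B, align 4] → 168
  @168: start_time [8B, align 8] → 176
  size 176, align 8
packed(2) layout:
  @0: uid [2B, align 2] → 2
  @2: pid [4B, align 2] → 6
  @6: prio [136B, align 2] → 142
  @142: state [1B, align 1] → 143
  +1 pad (align 2)
  @144: lock [8B, align 2] → 152
  @152: cpu [1B, align 1] → 153
  @153: gid [1B, align 1] → 154
  @154: rss [1B, align 1] → 155
  +1 pad (align 2)
  @156: refcount [4B, align 2] → 160
  @160: start_time [8B, align 2] → 168
  size 168, align 2
176 − 168 = 8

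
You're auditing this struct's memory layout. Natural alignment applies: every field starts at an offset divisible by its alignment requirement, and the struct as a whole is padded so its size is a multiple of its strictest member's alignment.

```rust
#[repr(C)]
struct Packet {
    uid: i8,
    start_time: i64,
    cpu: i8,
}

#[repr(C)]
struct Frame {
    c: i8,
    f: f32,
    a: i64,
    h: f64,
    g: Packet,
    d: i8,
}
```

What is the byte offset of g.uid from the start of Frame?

24

Packet: uid at 0 (size 1, align 1) → ends 1; pad 7 to align 8 for start_time; start_time at 8 (size 8, align 8) → ends 16; cpu at 16 (size 1, align 1) → ends 17; tail pad 7 to reach multiple of 8; total 24 bytes, alignment 8
c at 0 (size 1, align 1) → ends 1
pad 3 to align 4 for f
f at 4 (size 4, align 4) → ends 8
a at 8 (size 8, align 8) → ends 16
h at 16 (size 8, align 8) → ends 24
g at 24 (size 24, align 8) → ends 48
within Packet: uid at 0
24 + 0 = 24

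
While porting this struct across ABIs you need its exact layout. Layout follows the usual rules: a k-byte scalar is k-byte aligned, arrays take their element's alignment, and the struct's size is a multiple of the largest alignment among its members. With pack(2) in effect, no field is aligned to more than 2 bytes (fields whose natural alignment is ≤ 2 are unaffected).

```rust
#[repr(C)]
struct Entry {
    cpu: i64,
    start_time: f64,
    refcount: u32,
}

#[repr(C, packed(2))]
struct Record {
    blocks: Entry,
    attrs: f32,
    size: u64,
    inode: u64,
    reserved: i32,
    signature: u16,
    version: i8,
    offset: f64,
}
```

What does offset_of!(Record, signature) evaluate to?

Entry: @0: cpu [8B, align 8] → 8; @8: start_time [8B, align 8] → 16; @16: refcount [4B, align 4] → 20; +4 tail pad (align 8); size 24, align 8
@0: blocks [24B, align 2] → 24
@24: attrs [4B, align 2] → 28
@28: size [8B, align 2] → 36
@36: inode [8B, align 2] → 44
@44: reserved [4B, align 2] → 48
@48: signature [2B, align 2] → 50

48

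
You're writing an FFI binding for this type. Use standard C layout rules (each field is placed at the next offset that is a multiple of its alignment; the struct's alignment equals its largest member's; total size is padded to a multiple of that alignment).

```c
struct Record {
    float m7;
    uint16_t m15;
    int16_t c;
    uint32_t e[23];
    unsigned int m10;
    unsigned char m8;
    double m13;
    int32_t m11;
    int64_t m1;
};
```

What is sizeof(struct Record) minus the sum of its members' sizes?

11

0..4  m7  (4B, 4-aligned)
4..6  m15  (2B, 2-aligned)
6..8  c  (2B, 2-aligned)
8..100  e  (92B, 4-aligned)
100..104  m10  (4B, 4-aligned)
104..105  m8  (1B, 1-aligned)
105..112  -- padding (7B)
112..120  m13  (8B, 8-aligned)
120..124  m11  (4B, 4-aligned)
124..128  -- padding (4B)
128..136  m1  (8B, 8-aligned)
sizeof = 136, alignof = 8
data bytes 125, size 136 → padding 11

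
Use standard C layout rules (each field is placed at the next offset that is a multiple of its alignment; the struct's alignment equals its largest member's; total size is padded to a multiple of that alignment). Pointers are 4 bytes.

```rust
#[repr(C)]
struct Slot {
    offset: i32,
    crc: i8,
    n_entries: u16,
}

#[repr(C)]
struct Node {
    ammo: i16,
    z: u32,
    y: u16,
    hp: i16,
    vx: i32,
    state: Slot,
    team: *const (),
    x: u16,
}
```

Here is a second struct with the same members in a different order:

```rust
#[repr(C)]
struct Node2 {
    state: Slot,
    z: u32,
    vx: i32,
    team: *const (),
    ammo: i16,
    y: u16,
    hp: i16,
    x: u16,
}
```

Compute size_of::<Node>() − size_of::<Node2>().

Slot: 0..4  offset  (4B, 4-aligned); 4..5  crc  (1B, 1-aligned); 5..6  -- padding (1B); 6..8  n_entries  (2B, 2-aligned); sizeof = 8, alignof = 4
0..2  ammo  (2B, 2-aligned)
2..4  -- padding (2B)
4..8  z  (4B, 4-aligned)
8..10  y  (2B, 2-aligned)
10..12  hp  (2B, 2-aligned)
12..16  vx  (4B, 4-aligned)
16..24  state  (8B, 4-aligned)
24..28  team  (4B, 4-aligned)
28..30  x  (2B, 2-aligned)
30..32  -- tail padding (2B)
sizeof = 32, alignof = 4
— Node2 —
0..8  state  (8B, 4-aligned)
8..12  z  (4B, 4-aligned)
12..16  vx  (4B, 4-aligned)
16..20  team  (4B, 4-aligned)
20..22  ammo  (2B, 2-aligned)
22..24  y  (2B, 2-aligned)
24..26  hp  (2B, 2-aligned)
26..28  x  (2B, 2-aligned)
sizeof = 28, alignof = 4
32 − 28 = 4

4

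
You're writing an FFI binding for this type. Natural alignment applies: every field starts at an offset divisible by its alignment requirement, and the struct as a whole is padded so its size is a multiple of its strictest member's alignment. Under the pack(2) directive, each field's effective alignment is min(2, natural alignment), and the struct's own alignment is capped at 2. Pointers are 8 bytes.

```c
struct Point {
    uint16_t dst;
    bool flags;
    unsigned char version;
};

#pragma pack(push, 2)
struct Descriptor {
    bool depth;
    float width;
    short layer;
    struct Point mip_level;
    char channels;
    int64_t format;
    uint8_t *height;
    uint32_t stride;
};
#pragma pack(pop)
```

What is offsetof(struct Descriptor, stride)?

30

Point: @0: dst [2B, align 2] → 2; @2: flags [1B, align 1] → 3; @3: version [1B, align 1] → 4; size 4, align 2
@0: depth [1B, align 1] → 1
+1 pad (align 2)
@2: width [4B, align 2] → 6
@6: layer [2B, align 2] → 8
@8: mip_level [4B, align 2] → 12
@12: channels [1B, align 1] → 13
+1 pad (align 2)
@14: format [8B, align 2] → 22
@22: height [8B, align 2] → 30
@30: stride [4B, align 2] → 34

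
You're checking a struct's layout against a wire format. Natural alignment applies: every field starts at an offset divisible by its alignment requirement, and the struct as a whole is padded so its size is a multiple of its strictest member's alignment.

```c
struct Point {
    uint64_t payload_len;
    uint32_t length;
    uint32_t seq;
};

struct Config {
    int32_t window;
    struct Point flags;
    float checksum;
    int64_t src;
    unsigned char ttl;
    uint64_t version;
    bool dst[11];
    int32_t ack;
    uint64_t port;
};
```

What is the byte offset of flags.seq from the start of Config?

Point: payload_len at 0 (size 8, align 8) → ends 8; length at 8 (size 4, align 4) → ends 12; seq at 12 (size 4, align 4) → ends 16; total 16 bytes, alignment 8
window at 0 (size 4, align 4) → ends 4
pad 4 to align 8 for flags
flags at 8 (size 16, align 8) → ends 24
within Point: seq at 12
8 + 12 = 20

20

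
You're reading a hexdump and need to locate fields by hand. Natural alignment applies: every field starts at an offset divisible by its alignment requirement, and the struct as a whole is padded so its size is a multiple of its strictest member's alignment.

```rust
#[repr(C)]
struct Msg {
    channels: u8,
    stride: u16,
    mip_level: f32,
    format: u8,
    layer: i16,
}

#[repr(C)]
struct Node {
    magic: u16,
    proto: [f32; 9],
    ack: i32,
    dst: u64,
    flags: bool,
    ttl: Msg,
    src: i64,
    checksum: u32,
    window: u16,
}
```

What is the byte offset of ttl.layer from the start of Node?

Msg: channels at 0 (size 1, align 1) → ends 1; pad 1 to align 2 for stride; stride at 2 (size 2, align 2) → ends 4; mip_level at 4 (size 4, align 4) → ends 8; format at 8 (size 1, align 1) → ends 9; pad 1 to align 2 for layer; layer at 10 (size 2, align 2) → ends 12; total 12 bytes, alignment 4
magic at 0 (size 2, align 2) → ends 2
pad 2 to align 4 for proto
proto at 4 (size 36, align 4) → ends 40
ack at 40 (size 4, align 4) → ends 44
pad 4 to align 8 for dst
dst at 48 (size 8, align 8) → ends 56
flags at 56 (size 1, align 1) → ends 57
pad 3 to align 4 for ttl
ttl at 60 (size 12, align 4) → ends 72
within Msg: layer at 10
60 + 10 = 70

70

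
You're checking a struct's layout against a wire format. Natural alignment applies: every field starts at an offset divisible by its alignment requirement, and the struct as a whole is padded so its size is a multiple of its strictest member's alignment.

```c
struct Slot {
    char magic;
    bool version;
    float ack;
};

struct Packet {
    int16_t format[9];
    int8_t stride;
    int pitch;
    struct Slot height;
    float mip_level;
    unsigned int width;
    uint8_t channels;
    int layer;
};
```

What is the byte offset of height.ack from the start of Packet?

28

Slot: magic at 0 (size 1, align 1) → ends 1; version at 1 (size 1, align 1) → ends 2; pad 2 to align 4 for ack; ack at 4 (size 4, align 4) → ends 8; total 8 bytes, alignment 4
format at 0 (size 18, align 2) → ends 18
stride at 18 (size 1, align 1) → ends 19
pad 1 to align 4 for pitch
pitch at 20 (size 4, align 4) → ends 24
height at 24 (size 8, align 4) → ends 32
within Slot: ack at 4
24 + 4 = 28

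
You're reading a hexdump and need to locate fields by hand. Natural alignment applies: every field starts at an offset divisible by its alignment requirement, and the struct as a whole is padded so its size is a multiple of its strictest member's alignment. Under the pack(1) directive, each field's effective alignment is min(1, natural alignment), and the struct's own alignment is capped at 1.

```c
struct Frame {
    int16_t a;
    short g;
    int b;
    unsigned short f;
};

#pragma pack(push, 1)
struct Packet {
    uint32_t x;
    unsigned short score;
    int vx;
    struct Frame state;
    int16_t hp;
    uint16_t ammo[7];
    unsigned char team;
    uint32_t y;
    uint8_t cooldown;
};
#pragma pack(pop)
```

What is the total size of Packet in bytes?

44

Frame: @0: a [2B, align 2] → 2; @2: g [2B, align 2] → 4; @4: b [4B, align 4] → 8; @8: f [2B, align 2] → 10; +2 tail pad (align 4); size 12, align 4
@0: x [4B, align 1] → 4
@4: score [2B, align 1] → 6
@6: vx [4B, align 1] → 10
@10: state [12B, align 1] → 22
@22: hp [2B, align 1] → 24
@24: ammo [14B, align 1] → 38
@38: team [1B, align 1] → 39
@39: y [4B, align 1] → 43
@43: cooldown [1B, align 1] → 44
size 44, align 1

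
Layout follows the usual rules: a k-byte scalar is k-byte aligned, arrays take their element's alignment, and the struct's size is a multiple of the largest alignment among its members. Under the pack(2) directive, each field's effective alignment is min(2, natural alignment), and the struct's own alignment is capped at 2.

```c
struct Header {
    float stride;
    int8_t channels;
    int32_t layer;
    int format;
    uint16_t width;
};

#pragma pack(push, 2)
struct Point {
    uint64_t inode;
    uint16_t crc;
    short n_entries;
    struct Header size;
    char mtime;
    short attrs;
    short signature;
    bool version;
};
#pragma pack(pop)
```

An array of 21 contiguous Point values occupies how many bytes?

840

Header: 0..4  stride  (4B, 4-aligned); 4..5  channels  (1B, 1-aligned); 5..8  -- padding (3B); 8..12  layer  (4B, 4-aligned); 12..16  format  (4B, 4-aligned); 16..18  width  (2B, 2-aligned); 18..20  -- tail padding (2B); sizeof = 20, alignof = 4
0..8  inode  (8B, 2-aligned)
8..10  crc  (2B, 2-aligned)
10..12  n_entries  (2B, 2-aligned)
12..32  size  (20B, 2-aligned)
32..33  mtime  (1B, 1-aligned)
33..34  -- padding (1B)
34..36  attrs  (2B, 2-aligned)
36..38  signature  (2B, 2-aligned)
38..39  version  (1B, 1-aligned)
39..40  -- tail padding (1B)
sizeof = 40, alignof = 2
array of 21: 21 × 40 = 840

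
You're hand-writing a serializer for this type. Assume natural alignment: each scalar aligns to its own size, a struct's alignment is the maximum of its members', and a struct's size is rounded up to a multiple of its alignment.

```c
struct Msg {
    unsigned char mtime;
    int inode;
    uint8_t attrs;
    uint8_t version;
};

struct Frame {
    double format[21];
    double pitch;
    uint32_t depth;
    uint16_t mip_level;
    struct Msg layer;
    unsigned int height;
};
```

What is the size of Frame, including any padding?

200

Msg: @0: mtime [1B, align 1] → 1; +3 pad (align 4); @4: inode [4B, align 4] → 8; @8: attrs [1B, align 1] → 9; @9: version [1B, align 1] → 10; +2 tail pad (align 4); size 12, align 4
@0: format [168B, align 8] → 168
@168: pitch [8B, align 8] → 176
@176: depth [4B, align 4] → 180
@180: mip_level [2B, align 2] → 182
+2 pad (align 4)
@184: layer [12B, align 4] → 196
@196: height [4B, align 4] → 200
size 200, align 8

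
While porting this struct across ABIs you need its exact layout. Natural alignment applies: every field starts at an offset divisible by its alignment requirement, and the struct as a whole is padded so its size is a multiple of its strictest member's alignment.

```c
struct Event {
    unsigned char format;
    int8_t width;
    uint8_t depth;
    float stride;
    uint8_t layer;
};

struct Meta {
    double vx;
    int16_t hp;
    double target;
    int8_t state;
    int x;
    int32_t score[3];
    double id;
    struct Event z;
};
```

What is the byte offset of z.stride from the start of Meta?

Event: @0: format [1B, align 1] → 1; @1: width [1B, align 1] → 2; @2: depth [1B, align 1] → 3; +1 pad (align 4); @4: stride [4B, align 4] → 8; @8: layer [1B, align 1] → 9; +3 tail pad (align 4); size 12, align 4
@0: vx [8B, align 8] → 8
@8: hp [2B, align 2] → 10
+6 pad (align 8)
@16: target [8B, align 8] → 24
@24: state [1B, align 1] → 25
+3 pad (align 4)
@28: x [4B, align 4] → 32
@32: score [12B, align 4] → 44
+4 pad (align 8)
@48: id [8B, align 8] → 56
@56: z [12B, align 4] → 68
within Event: stride at 4
56 + 4 = 60

60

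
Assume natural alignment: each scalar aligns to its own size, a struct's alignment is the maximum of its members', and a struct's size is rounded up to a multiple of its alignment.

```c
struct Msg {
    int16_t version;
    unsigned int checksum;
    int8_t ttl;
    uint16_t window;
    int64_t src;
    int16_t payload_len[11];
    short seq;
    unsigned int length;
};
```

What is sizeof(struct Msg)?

56

0..2  version  (2B, 2-aligned)
2..4  -- padding (2B)
4..8  checksum  (4B, 4-aligned)
8..9  ttl  (1B, 1-aligned)
9..10  -- padding (1B)
10..12  window  (2B, 2-aligned)
12..16  -- padding (4B)
16..24  src  (8B, 8-aligned)
24..46  payload_len  (22B, 2-aligned)
46..48  seq  (2B, 2-aligned)
48..52  length  (4B, 4-aligned)
52..56  -- tail padding (4B)
sizeof = 56, alignof = 8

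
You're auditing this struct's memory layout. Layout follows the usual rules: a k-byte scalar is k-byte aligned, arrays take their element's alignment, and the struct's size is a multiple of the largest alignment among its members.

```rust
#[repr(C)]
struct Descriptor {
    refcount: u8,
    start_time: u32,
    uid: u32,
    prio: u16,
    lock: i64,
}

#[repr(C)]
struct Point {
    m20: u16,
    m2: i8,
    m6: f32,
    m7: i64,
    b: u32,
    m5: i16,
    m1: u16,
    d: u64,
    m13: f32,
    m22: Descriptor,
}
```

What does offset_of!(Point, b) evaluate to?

Descriptor: 0..1  refcount  (1B, 1-aligned); 1..4  -- padding (3B); 4..8  start_time  (4B, 4-aligned); 8..12  uid  (4B, 4-aligned); 12..14  prio  (2B, 2-aligned); 14..16  -- padding (2B); 16..24  lock  (8B, 8-aligned); sizeof = 24, alignof = 8
0..2  m20  (2B, 2-aligned)
2..3  m2  (1B, 1-aligned)
3..4  -- padding (1B)
4..8  m6  (4B, 4-aligned)
8..16  m7  (8B, 8-aligned)
16..20  b  (4B, 4-aligned)

16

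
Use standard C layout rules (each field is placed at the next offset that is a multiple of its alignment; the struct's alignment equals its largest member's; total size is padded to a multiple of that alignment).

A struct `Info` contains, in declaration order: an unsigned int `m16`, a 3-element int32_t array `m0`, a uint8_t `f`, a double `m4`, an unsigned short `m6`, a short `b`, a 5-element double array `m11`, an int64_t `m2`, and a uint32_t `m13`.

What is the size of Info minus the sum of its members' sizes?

15

@0: m16 [4B, align 4] → 4
@4: m0 [12B, align 4] → 16
@16: f [1B, align 1] → 17
+7 pad (align 8)
@24: m4 [8B, align 8] → 32
@32: m6 [2B, align 2] → 34
@34: b [2B, align 2] → 36
+4 pad (align 8)
@40: m11 [40B, align 8] → 80
@80: m2 [8B, align 8] → 88
@88: m13 [4B, align 4] → 92
+4 tail pad (align 8)
size 96, align 8
data bytes 81, size 96 → padding 15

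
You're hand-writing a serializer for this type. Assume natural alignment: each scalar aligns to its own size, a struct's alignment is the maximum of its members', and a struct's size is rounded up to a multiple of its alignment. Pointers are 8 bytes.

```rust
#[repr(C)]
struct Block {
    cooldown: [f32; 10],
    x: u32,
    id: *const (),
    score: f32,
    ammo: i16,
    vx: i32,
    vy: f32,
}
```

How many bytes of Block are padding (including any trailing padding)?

0..40  cooldown  (40B, 4-aligned)
40..44  x  (4B, 4-aligned)
44..48  -- padding (4B)
48..56  id  (8B, 8-aligned)
56..60  score  (4B, 4-aligned)
60..62  ammo  (2B, 2-aligned)
62..64  -- padding (2B)
64..68  vx  (4B, 4-aligned)
68..72  vy  (4B, 4-aligned)
sizeof = 72, alignof = 8
data bytes 66, size 72 → padding 6

6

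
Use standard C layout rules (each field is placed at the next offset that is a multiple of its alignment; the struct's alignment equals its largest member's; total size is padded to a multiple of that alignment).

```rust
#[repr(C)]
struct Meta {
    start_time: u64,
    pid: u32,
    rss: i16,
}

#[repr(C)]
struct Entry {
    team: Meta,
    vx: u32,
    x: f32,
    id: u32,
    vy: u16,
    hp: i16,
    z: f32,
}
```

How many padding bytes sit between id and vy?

Meta: start_time at 0 (size 8, align 8) → ends 8; pid at 8 (size 4, align 4) → ends 12; rss at 12 (size 2, align 2) → ends 14; tail pad 2 to reach multiple of 8; total 16 bytes, alignment 8
team at 0 (size 16, align 8) → ends 16
vx at 16 (size 4, align 4) → ends 20
x at 20 (size 4, align 4) → ends 24
id at 24 (size 4, align 4) → ends 28
vy at 28 (size 2, align 2) → ends 30

0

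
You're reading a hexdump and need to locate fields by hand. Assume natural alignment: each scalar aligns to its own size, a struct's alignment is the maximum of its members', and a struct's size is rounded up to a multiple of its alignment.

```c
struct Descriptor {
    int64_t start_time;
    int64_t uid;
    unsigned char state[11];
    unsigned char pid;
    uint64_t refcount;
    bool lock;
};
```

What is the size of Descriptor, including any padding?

start_time at 0 (size 8, align 8) → ends 8
uid at 8 (size 8, align 8) → ends 16
state at 16 (size 11, align 1) → ends 27
pid at 27 (size 1, align 1) → ends 28
pad 4 to align 8 for refcount
refcount at 32 (size 8, align 8) → ends 40
lock at 40 (size 1, align 1) → ends 41
tail pad 7 to reach multiple of 8
total 48 bytes, alignment 8

48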